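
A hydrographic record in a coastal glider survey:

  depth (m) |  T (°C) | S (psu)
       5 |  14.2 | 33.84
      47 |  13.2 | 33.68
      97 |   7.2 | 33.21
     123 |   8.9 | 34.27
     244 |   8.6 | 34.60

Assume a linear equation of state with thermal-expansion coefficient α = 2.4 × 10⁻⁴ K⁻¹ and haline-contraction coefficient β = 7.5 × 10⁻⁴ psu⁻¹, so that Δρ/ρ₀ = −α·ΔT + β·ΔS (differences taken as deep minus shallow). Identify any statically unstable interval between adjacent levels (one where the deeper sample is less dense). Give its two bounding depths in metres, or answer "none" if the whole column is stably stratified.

none

Evaluate Δρ/ρ₀ = −αΔT + βΔS across each adjacent pair:
  5–47 m: −αΔT+βΔS = −(2.4 × 10⁻⁴)(-1.0)+(7.5 × 10⁻⁴)(-0.16) = 1.2 × 10⁻⁴ → stable
  47–97 m: −αΔT+βΔS = −(2.4 × 10⁻⁴)(-6.0)+(7.5 × 10⁻⁴)(-0.47) = 1.1 × 10⁻³ → stable
  97–123 m: −αΔT+βΔS = −(2.4 × 10⁻⁴)(+1.7)+(7.5 × 10⁻⁴)(+1.06) = 3.9 × 10⁻⁴ → stable
  123–244 m: −αΔT+βΔS = −(2.4 × 10⁻⁴)(-0.3)+(7.5 × 10⁻⁴)(+0.33) = 3.2 × 10⁻⁴ → stable
Every interval has Δρ > 0: the column is stably stratified throughout.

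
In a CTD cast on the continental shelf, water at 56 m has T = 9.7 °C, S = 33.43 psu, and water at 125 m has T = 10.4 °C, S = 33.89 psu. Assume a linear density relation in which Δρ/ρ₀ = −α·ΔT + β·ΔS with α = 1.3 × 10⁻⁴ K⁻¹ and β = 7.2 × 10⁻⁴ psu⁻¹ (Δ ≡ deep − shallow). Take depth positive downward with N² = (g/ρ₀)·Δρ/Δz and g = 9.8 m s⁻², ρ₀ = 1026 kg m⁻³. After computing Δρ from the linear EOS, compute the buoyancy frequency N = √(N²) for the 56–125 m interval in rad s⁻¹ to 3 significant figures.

ΔT = +0.7 K, ΔS = +0.46 psu (deep − shallow).
Δρ/ρ₀ = −αΔT + βΔS = -9.10 × 10⁻⁵ + 3.312 × 10⁻⁴ = 2.402 × 10⁻⁴, so Δρ ≈ 0.2464 kg m⁻³.
N² = (g/ρ₀)·Δρ/Δz = g·(Δρ/ρ₀)/Δz = 9.8 × 2.402 × 10⁻⁴ / 69 = 3.4115 × 10⁻⁵ s⁻².
N = √(3.4115 × 10⁻⁵) = 5.8408 × 10⁻³ rad s⁻¹ ≈ 5.84 × 10⁻³ rad s⁻¹.

5.84 × 10⁻³ rad s⁻¹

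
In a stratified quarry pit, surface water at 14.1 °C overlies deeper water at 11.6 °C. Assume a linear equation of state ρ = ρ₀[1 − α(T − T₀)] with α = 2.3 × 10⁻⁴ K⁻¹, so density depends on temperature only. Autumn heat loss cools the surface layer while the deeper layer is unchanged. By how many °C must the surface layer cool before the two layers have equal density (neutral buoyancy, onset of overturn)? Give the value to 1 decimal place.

With temperature the only control, equal density requires T_surf′ = T_deep.
T_surf′ = 11.6 °C.
Cooling required: 14.1 − 11.6 = 2.5 °C.

2.5 °C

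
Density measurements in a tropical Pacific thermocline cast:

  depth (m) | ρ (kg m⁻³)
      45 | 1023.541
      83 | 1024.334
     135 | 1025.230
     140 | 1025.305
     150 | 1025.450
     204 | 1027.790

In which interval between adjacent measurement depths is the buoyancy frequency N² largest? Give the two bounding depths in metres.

Compute the density gradient over each adjacent pair:
  45–83 m: Δρ/Δz = 0.793/38 = 0.021 kg m⁻⁴
  83–135 m: Δρ/Δz = 0.896/52 = 0.017 kg m⁻⁴
  135–140 m: Δρ/Δz = 0.075/5 = 0.015 kg m⁻⁴
  140–150 m: Δρ/Δz = 0.145/10 = 0.014 kg m⁻⁴
  150–204 m: Δρ/Δz = 2.340/54 = 0.043 kg m⁻⁴
The largest gradient is in the 150–204 m interval — the pycnocline.

150–204 m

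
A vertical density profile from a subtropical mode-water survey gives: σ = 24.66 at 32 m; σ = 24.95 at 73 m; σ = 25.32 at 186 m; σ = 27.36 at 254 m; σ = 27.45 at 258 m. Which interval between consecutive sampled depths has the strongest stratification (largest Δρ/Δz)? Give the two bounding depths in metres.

186–254 m

Compute the density gradient over each adjacent pair:
  32–73 m: Δρ/Δz = 0.29/41 = 7.1 × 10⁻³ kg m⁻⁴
  73–186 m: Δρ/Δz = 0.37/113 = 3.3 × 10⁻³ kg m⁻⁴
  186–254 m: Δρ/Δz = 2.04/68 = 0.030 kg m⁻⁴
  254–258 m: Δρ/Δz = 0.09/4 = 0.022 kg m⁻⁴
The largest gradient is in the 186–254 m interval — the pycnocline.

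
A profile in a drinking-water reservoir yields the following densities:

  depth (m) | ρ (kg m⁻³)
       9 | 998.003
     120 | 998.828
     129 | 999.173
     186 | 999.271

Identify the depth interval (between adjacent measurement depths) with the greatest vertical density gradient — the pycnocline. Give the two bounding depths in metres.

120–129 m

Compute the density gradient over each adjacent pair:
  9–120 m: Δρ/Δz = 0.825/111 = 7.4 × 10⁻³ kg m⁻⁴
  120–129 m: Δρ/Δz = 0.345/9 = 0.038 kg m⁻⁴
  129–186 m: Δρ/Δz = 0.098/57 = 1.7 × 10⁻³ kg m⁻⁴
The largest gradient is in the 120–129 m interval — the pycnocline.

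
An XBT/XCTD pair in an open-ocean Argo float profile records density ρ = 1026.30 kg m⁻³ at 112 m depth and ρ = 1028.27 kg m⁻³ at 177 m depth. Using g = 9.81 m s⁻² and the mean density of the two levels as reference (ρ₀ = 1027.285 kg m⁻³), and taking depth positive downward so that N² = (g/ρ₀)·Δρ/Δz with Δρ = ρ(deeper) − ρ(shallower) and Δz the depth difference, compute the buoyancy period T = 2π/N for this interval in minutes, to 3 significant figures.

6.16 min

Δρ = 1028.27 − 1026.30 = 1.97 kg m⁻³ over Δz = 177 − 112 = 65 m.
N² = (9.81/1027.285) × (1.97/65) = 2.8942 × 10⁻⁴ s⁻².
N = √(2.8942 × 10⁻⁴) = 0.017012 rad s⁻¹, so T = 2π/N = 369.34 s = 6.1557 min ≈ 6.16 min.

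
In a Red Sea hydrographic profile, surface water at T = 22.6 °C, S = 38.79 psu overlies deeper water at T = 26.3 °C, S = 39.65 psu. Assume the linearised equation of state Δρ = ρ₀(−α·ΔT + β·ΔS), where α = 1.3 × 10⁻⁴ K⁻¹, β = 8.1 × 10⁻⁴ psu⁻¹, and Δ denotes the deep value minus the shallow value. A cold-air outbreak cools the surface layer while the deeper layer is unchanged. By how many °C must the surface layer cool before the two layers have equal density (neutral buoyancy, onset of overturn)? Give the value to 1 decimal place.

1.7 °C

Neutral buoyancy requires Δρ = 0, i.e. −α(T_deep − T_surf′) + β(S_deep − S_surf) = 0.
T_surf′ = T_deep − (β/α)·ΔS = 26.3 − (8.1 × 10⁻⁴/1.3 × 10⁻⁴)·(+0.86) = 20.942 °C.
Cooling required: 22.6 − (20.942) = 1.658 °C.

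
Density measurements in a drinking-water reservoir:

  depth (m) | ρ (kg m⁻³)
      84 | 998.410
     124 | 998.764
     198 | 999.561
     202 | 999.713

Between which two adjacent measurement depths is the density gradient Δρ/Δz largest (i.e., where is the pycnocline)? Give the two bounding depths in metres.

198–202 m

Compute the density gradient over each adjacent pair:
  84–124 m: Δρ/Δz = 0.354/40 = 8.9 × 10⁻³ kg m⁻⁴
  124–198 m: Δρ/Δz = 0.797/74 = 0.011 kg m⁻⁴
  198–202 m: Δρ/Δz = 0.152/4 = 0.038 kg m⁻⁴
The largest gradient is in the 198–202 m interval — the pycnocline.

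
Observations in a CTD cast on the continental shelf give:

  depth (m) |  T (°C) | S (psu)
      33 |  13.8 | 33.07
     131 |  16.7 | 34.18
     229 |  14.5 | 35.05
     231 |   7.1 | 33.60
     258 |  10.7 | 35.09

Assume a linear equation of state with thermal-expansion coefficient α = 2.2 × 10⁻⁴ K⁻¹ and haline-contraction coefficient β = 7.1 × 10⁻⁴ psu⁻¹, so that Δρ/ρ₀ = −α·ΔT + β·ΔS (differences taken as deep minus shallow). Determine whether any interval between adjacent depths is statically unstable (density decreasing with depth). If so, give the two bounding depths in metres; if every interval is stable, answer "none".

none

Evaluate Δρ/ρ₀ = −αΔT + βΔS across each adjacent pair:
  33–131 m: −αΔT+βΔS = −(2.2 × 10⁻⁴)(+2.9)+(7.1 × 10⁻⁴)(+1.11) = 1.5 × 10⁻⁴ → stable
  131–229 m: −αΔT+βΔS = −(2.2 × 10⁻⁴)(-2.2)+(7.1 × 10⁻⁴)(+0.87) = 1.1 × 10⁻³ → stable
  229–231 m: −αΔT+βΔS = −(2.2 × 10⁻⁴)(-7.4)+(7.1 × 10⁻⁴)(-1.45) = 6.0 × 10⁻⁴ → stable
  231–258 m: −αΔT+βΔS = −(2.2 × 10⁻⁴)(+3.6)+(7.1 × 10⁻⁴)(+1.49) = 2.7 × 10⁻⁴ → stable
Every interval has Δρ > 0: the column is stably stratified throughout.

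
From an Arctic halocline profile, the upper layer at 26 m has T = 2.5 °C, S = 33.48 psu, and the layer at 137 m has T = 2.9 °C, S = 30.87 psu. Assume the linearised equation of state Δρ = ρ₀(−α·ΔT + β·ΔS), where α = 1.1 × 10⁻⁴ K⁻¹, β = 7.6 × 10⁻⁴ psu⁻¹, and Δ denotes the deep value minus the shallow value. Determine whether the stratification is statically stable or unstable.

ΔT = 2.9 − 2.5 = +0.4 K and ΔS = 30.87 − 33.48 = -2.61 psu (deep − shallow).
−αΔT = -4.40 × 10⁻⁵; βΔS = -1.9836 × 10⁻³; sum Δρ/ρ₀ = -2.0276 × 10⁻³.
Δρ/ρ₀ < 0, so Δρ < 0: deeper water is lighter → statically unstable; the column would overturn.

unstable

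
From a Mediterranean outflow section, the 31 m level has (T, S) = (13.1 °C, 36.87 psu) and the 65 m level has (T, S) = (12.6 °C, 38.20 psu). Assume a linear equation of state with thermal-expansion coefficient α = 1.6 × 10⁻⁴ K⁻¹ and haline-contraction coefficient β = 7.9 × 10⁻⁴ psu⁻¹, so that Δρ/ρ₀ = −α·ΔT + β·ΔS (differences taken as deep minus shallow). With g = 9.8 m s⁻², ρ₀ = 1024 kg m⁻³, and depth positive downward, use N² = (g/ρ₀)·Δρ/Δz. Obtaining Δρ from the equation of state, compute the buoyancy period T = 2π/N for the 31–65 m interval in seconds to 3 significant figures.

ΔT = -0.5 K, ΔS = +1.33 psu (deep − shallow).
Δρ/ρ₀ = −αΔT + βΔS = 8.00 × 10⁻⁵ + 1.0507 × 10⁻³ = 1.1307 × 10⁻³, so Δρ ≈ 1.158 kg m⁻³.
N² = (g/ρ₀)·Δρ/Δz = g·(Δρ/ρ₀)/Δz = 9.8 × 1.1307 × 10⁻³ / 34 = 3.2591 × 10⁻⁴ s⁻².
N = √(3.2591 × 10⁻⁴) = 0.018053 rad s⁻¹ → T = 2π/N = 348.04 s ≈ 348 s.

348 s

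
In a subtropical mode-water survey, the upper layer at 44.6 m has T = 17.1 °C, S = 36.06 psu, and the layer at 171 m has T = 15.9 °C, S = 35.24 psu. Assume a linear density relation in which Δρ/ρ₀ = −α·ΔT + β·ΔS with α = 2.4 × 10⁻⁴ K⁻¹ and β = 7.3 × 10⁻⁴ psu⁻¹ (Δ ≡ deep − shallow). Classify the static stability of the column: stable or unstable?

ΔT = 15.9 − 17.1 = -1.2 K and ΔS = 35.24 − 36.06 = -0.82 psu (deep − shallow).
−αΔT = 2.88 × 10⁻⁴; βΔS = -5.986 × 10⁻⁴; sum Δρ/ρ₀ = -3.106 × 10⁻⁴.
Δρ/ρ₀ < 0, so Δρ < 0: deeper water is lighter → statically unstable; the column would overturn.

unstable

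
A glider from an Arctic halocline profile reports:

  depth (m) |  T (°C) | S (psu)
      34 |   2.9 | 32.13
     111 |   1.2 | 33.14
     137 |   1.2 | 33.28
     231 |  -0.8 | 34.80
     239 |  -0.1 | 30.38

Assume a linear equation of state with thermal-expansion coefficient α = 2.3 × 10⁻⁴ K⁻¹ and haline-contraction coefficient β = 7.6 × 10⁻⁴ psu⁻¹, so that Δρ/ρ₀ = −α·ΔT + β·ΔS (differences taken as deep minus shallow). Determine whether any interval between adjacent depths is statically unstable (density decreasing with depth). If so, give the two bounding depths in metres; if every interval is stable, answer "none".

Evaluate Δρ/ρ₀ = −αΔT + βΔS across each adjacent pair:
  34–111 m: −αΔT+βΔS = −(2.3 × 10⁻⁴)(-1.7)+(7.6 × 10⁻⁴)(+1.01) = 1.2 × 10⁻³ → stable
  111–137 m: −αΔT+βΔS = −(2.3 × 10⁻⁴)(+0.0)+(7.6 × 10⁻⁴)(+0.14) = 1.1 × 10⁻⁴ → stable
  137–231 m: −αΔT+βΔS = −(2.3 × 10⁻⁴)(-2.0)+(7.6 × 10⁻⁴)(+1.52) = 1.6 × 10⁻³ → stable
  231–239 m: −αΔT+βΔS = −(2.3 × 10⁻⁴)(+0.7)+(7.6 × 10⁻⁴)(-4.42) = -3.5 × 10⁻³ → UNSTABLE
The 231–239 m interval has Δρ < 0: lighter water underlies denser water.

231–239 m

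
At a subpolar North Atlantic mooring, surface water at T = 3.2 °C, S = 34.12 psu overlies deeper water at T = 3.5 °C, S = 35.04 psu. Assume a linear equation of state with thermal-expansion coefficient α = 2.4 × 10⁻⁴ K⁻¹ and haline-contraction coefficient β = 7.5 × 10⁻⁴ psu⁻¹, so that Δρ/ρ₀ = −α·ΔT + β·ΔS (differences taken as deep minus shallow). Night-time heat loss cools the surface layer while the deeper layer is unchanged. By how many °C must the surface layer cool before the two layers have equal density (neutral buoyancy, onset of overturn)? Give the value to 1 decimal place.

Neutral buoyancy requires Δρ = 0, i.e. −α(T_deep − T_surf′) + β(S_deep − S_surf) = 0.
T_surf′ = T_deep − (β/α)·ΔS = 3.5 − (7.5 × 10⁻⁴/2.4 × 10⁻⁴)·(+0.92) = 0.625 °C.
Cooling required: 3.2 − (0.625) = 2.575 °C.

2.6 °C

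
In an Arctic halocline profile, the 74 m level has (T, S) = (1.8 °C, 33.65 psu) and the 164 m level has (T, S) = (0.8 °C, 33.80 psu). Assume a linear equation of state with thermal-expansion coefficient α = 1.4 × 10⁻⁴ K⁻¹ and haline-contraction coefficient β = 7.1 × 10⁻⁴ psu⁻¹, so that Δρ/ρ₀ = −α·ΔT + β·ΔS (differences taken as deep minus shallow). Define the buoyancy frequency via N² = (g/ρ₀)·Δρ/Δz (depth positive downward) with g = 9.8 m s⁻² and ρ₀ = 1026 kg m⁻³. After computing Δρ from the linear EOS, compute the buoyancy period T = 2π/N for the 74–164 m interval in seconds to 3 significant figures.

1.21 × 10³ s

ΔT = -1.0 K, ΔS = +0.15 psu (deep − shallow).
Δρ/ρ₀ = −αΔT + βΔS = 1.40 × 10⁻⁴ + 1.065 × 10⁻⁴ = 2.465 × 10⁻⁴, so Δρ ≈ 0.2529 kg m⁻³.
N² = (g/ρ₀)·Δρ/Δz = g·(Δρ/ρ₀)/Δz = 9.8 × 2.465 × 10⁻⁴ / 90 = 2.6841 × 10⁻⁵ s⁻².
N = √(2.6841 × 10⁻⁵) = 5.1808 × 10⁻³ rad s⁻¹ → T = 2π/N = 1.2128 × 10³ s ≈ 1.21 × 10³ s.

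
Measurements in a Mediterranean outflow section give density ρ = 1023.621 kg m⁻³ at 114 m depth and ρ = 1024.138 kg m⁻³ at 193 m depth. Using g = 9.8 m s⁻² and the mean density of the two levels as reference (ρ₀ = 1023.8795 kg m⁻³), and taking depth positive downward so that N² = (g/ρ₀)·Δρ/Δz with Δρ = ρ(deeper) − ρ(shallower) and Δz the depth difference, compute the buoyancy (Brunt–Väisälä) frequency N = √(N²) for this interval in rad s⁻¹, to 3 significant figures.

Δρ = 1024.138 − 1023.621 = 0.517 kg m⁻³ over Δz = 193 − 114 = 79 m.
N² = (9.8/1023.8795) × (0.517/79) = 6.2638 × 10⁻⁵ s⁻².
N = √(6.2638 × 10⁻⁵) = 7.9144 × 10⁻³ rad s⁻¹ ≈ 7.91 × 10⁻³ rad s⁻¹.

7.91 × 10⁻³ rad s⁻¹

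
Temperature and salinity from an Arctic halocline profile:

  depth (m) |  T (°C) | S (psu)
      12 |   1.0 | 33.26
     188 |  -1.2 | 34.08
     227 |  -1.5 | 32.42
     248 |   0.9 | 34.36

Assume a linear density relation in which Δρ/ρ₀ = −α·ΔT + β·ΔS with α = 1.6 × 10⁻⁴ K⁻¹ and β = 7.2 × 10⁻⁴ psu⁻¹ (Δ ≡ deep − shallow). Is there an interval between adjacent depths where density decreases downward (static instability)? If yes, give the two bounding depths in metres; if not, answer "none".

188–227 m

Evaluate Δρ/ρ₀ = −αΔT + βΔS across each adjacent pair:
  12–188 m: −αΔT+βΔS = −(1.6 × 10⁻⁴)(-2.2)+(7.2 × 10⁻⁴)(+0.82) = 9.4 × 10⁻⁴ → stable
  188–227 m: −αΔT+βΔS = −(1.6 × 10⁻⁴)(-0.3)+(7.2 × 10⁻⁴)(-1.66) = -1.1 × 10⁻³ → UNSTABLE
  227–248 m: −αΔT+βΔS = −(1.6 × 10⁻⁴)(+2.4)+(7.2 × 10⁻⁴)(+1.94) = 1.0 × 10⁻³ → stable
The 188–227 m interval has Δρ < 0: lighter water underlies denser water.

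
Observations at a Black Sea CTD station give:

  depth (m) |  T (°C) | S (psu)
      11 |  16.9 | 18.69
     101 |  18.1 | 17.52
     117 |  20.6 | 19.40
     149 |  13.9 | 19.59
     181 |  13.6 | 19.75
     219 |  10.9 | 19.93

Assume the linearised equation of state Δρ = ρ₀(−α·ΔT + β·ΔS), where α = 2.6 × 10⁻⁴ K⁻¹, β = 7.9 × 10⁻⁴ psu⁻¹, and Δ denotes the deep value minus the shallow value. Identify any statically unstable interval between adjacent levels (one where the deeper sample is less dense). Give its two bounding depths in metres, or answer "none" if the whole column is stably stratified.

Evaluate Δρ/ρ₀ = −αΔT + βΔS across each adjacent pair:
  11–101 m: −αΔT+βΔS = −(2.6 × 10⁻⁴)(+1.2)+(7.9 × 10⁻⁴)(-1.17) = -1.2 × 10⁻³ → UNSTABLE
  101–117 m: −αΔT+βΔS = −(2.6 × 10⁻⁴)(+2.5)+(7.9 × 10⁻⁴)(+1.88) = 8.4 × 10⁻⁴ → stable
  117–149 m: −αΔT+βΔS = −(2.6 × 10⁻⁴)(-6.7)+(7.9 × 10⁻⁴)(+0.19) = 1.9 × 10⁻³ → stable
  149–181 m: −αΔT+βΔS = −(2.6 × 10⁻⁴)(-0.3)+(7.9 × 10⁻⁴)(+0.16) = 2.0 × 10⁻⁴ → stable
  181–219 m: −αΔT+βΔS = −(2.6 × 10⁻⁴)(-2.7)+(7.9 × 10⁻⁴)(+0.18) = 8.4 × 10⁻⁴ → stable
The 11–101 m interval has Δρ < 0: lighter water underlies denser water.

11–101 m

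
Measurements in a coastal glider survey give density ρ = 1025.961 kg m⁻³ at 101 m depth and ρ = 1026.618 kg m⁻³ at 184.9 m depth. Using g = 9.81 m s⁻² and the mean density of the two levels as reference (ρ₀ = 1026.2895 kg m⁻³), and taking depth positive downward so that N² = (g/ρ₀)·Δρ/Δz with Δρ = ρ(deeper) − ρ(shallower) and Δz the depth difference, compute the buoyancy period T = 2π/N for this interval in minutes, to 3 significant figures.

Δρ = 1026.618 − 1025.961 = 0.657 kg m⁻³ over Δz = 184.9 − 101 = 83.9 m.
N² = (9.81/1026.2895) × (0.657/83.9) = 7.4852 × 10⁻⁵ s⁻².
N = √(7.4852 × 10⁻⁵) = 8.6517 × 10⁻³ rad s⁻¹, so T = 2π/N = 726.24 s = 12.104 min ≈ 12.1 min.

12.1 min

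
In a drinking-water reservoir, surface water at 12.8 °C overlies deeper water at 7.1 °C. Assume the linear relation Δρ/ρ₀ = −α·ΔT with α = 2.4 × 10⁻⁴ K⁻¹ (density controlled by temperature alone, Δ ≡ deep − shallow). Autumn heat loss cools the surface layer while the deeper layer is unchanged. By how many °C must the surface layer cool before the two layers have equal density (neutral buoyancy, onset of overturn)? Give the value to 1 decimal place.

With temperature the only control, equal density requires T_surf′ = T_deep.
T_surf′ = 7.1 °C.
Cooling required: 12.8 − 7.1 = 5.7 °C.

5.7 °C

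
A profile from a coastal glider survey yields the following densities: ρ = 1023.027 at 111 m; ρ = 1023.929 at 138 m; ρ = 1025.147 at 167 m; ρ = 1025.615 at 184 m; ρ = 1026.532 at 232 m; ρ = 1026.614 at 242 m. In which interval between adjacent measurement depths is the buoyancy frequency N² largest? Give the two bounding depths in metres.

138–167 m

Compute the density gradient over each adjacent pair:
  111–138 m: Δρ/Δz = 0.902/27 = 0.033 kg m⁻⁴
  138–167 m: Δρ/Δz = 1.218/29 = 0.042 kg m⁻⁴
  167–184 m: Δρ/Δz = 0.468/17 = 0.028 kg m⁻⁴
  184–232 m: Δρ/Δz = 0.917/48 = 0.019 kg m⁻⁴
  232–242 m: Δρ/Δz = 0.082/10 = 8.2 × 10⁻³ kg m⁻⁴
The largest gradient is in the 138–167 m interval — the pycnocline.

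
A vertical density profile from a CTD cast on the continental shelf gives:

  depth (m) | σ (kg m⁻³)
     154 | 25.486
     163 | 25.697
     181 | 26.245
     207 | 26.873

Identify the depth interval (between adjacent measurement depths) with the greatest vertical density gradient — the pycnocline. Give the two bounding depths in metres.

Compute the density gradient over each adjacent pair:
  154–163 m: Δρ/Δz = 0.211/9 = 0.023 kg m⁻⁴
  163–181 m: Δρ/Δz = 0.548/18 = 0.030 kg m⁻⁴
  181–207 m: Δρ/Δz = 0.628/26 = 0.024 kg m⁻⁴
The largest gradient is in the 163–181 m interval — the pycnocline.

163–181 m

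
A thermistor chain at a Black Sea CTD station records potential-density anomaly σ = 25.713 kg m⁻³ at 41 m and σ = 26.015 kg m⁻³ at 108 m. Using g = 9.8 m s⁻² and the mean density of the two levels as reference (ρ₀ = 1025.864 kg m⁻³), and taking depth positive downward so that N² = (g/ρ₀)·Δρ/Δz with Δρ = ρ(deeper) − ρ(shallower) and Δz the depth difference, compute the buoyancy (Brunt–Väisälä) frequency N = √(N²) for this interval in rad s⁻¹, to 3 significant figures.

Δρ = 1026.015 − 1025.713 = 0.302 kg m⁻³ over Δz = 108 − 41 = 67 m.
N² = (9.8/1025.864) × (0.302/67) = 4.3059 × 10⁻⁵ s⁻².
N = √(4.3059 × 10⁻⁵) = 6.5619 × 10⁻³ rad s⁻¹ ≈ 6.56 × 10⁻³ rad s⁻¹.

6.56 × 10⁻³ rad s⁻¹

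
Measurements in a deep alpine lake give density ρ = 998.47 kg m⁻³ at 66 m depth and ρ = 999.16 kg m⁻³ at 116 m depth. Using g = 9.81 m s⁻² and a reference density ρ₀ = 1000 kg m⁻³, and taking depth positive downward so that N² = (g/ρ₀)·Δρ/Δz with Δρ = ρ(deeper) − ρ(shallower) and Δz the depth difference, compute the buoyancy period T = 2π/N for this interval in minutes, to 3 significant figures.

Δρ = 999.16 − 998.47 = 0.69 kg m⁻³ over Δz = 116 − 66 = 50 m.
N² = (9.81/1000) × (0.69/50) = 1.3538 × 10⁻⁴ s⁻².
N = √(1.3538 × 10⁻⁴) = 0.011635 rad s⁻¹, so T = 2π/N = 540.02 s = 9.0003 min ≈ 9.00 min.

9.00 min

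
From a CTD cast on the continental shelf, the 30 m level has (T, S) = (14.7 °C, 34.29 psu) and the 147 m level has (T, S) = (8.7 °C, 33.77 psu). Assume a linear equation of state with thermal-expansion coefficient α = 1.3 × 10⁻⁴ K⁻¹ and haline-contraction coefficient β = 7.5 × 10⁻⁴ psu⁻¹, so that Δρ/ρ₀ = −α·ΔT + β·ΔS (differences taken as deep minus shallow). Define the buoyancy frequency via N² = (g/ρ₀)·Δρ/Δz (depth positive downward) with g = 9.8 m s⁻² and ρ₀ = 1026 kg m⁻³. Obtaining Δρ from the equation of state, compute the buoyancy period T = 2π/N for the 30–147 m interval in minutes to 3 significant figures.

18.3 min

ΔT = -6.0 K, ΔS = -0.52 psu (deep − shallow).
Δρ/ρ₀ = −αΔT + βΔS = 7.80 × 10⁻⁴ − 3.90 × 10⁻⁴ = 3.90 × 10⁻⁴, so Δρ ≈ 0.4001 kg m⁻³.
N² = (g/ρ₀)·Δρ/Δz = g·(Δρ/ρ₀)/Δz = 9.8 × 3.90 × 10⁻⁴ / 117 = 3.2667 × 10⁻⁵ s⁻².
N = √(3.2667 × 10⁻⁵) = 5.7155 × 10⁻³ rad s⁻¹ → T = 2π/N = 1.0993 × 10³ s = 18.322 min ≈ 18.3 min.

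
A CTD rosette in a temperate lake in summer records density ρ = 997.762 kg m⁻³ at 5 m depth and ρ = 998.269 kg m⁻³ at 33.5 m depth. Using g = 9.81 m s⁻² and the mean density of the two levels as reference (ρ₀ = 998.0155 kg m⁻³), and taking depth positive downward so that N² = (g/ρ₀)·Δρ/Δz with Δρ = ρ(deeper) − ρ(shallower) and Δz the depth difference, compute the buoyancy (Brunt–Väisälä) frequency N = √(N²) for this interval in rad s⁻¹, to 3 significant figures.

0.0132 rad s⁻¹

Δρ = 998.269 − 997.762 = 0.507 kg m⁻³ over Δz = 33.5 − 5 = 28.5 m.
N² = (9.81/998.0155) × (0.507/28.5) = 1.7486 × 10⁻⁴ s⁻².
N = √(1.7486 × 10⁻⁴) = 0.013223 rad s⁻¹ ≈ 0.0132 rad s⁻¹.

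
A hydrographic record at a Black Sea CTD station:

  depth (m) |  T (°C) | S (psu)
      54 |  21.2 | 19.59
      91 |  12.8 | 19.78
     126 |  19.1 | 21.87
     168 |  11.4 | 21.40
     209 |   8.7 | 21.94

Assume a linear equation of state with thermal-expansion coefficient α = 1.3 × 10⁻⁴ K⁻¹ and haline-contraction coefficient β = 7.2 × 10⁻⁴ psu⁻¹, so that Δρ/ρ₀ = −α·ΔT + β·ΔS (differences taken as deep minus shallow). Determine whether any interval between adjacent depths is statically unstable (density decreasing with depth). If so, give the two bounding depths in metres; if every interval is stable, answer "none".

Evaluate Δρ/ρ₀ = −αΔT + βΔS across each adjacent pair:
  54–91 m: −αΔT+βΔS = −(1.3 × 10⁻⁴)(-8.4)+(7.2 × 10⁻⁴)(+0.19) = 1.2 × 10⁻³ → stable
  91–126 m: −αΔT+βΔS = −(1.3 × 10⁻⁴)(+6.3)+(7.2 × 10⁻⁴)(+2.09) = 6.9 × 10⁻⁴ → stable
  126–168 m: −αΔT+βΔS = −(1.3 × 10⁻⁴)(-7.7)+(7.2 × 10⁻⁴)(-0.47) = 6.6 × 10⁻⁴ → stable
  168–209 m: −αΔT+βΔS = −(1.3 × 10⁻⁴)(-2.7)+(7.2 × 10⁻⁴)(+0.54) = 7.4 × 10⁻⁴ → stable
Every interval has Δρ > 0: the column is stably stratified throughout.

none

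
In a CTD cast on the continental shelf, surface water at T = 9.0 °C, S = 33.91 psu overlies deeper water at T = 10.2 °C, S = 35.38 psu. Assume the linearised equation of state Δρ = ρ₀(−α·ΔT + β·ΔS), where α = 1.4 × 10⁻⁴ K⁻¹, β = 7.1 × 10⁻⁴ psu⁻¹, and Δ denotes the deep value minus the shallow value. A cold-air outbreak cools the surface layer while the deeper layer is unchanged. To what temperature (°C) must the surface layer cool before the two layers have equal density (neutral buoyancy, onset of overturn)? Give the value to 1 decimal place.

2.7 °C

Neutral buoyancy requires Δρ = 0, i.e. −α(T_deep − T_surf′) + β(S_deep − S_surf) = 0.
T_surf′ = T_deep − (β/α)·ΔS = 10.2 − (7.1 × 10⁻⁴/1.4 × 10⁻⁴)·(+1.47) = 2.745 °C.
Cooling required: 9.0 − (2.745) = 6.255 °C.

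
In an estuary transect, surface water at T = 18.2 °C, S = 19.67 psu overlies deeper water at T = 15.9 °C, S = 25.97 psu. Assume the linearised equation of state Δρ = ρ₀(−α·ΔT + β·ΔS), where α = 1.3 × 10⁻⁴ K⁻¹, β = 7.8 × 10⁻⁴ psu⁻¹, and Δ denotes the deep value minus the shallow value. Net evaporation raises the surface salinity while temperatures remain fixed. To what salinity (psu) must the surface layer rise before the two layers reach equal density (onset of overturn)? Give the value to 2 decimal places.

Neutral buoyancy requires −α(T_deep − T_surf) + β(S_deep − S_surf′) = 0.
S_surf′ = S_deep − (α/β)·ΔT = 25.97 − (1.3 × 10⁻⁴/7.8 × 10⁻⁴)·(-2.3) = 26.3533 psu.
Increase required: 26.3533 − 19.67 = 6.6833 psu.

26.35 psu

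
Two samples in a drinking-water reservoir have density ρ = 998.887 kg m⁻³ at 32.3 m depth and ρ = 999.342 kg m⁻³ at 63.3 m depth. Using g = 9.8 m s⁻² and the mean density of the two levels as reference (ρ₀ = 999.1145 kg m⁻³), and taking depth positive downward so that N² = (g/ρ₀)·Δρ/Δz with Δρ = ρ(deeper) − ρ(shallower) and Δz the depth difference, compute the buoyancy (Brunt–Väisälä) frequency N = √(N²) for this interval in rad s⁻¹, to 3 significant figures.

0.0120 rad s⁻¹

Δρ = 999.342 − 998.887 = 0.455 kg m⁻³ over Δz = 63.3 − 32.3 = 31 m.
N² = (9.8/999.1145) × (0.455/31) = 1.4397 × 10⁻⁴ s⁻².
N = √(1.4397 × 10⁻⁴) = 0.011999 rad s⁻¹ ≈ 0.0120 rad s⁻¹.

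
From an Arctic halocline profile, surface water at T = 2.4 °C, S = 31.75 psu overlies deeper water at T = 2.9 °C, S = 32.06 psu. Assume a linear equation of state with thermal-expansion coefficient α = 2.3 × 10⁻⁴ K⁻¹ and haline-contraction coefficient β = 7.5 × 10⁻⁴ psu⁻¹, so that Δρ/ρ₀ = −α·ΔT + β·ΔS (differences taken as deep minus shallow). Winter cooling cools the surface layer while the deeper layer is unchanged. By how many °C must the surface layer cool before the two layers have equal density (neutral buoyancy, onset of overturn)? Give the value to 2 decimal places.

Neutral buoyancy requires Δρ = 0, i.e. −α(T_deep − T_surf′) + β(S_deep − S_surf) = 0.
T_surf′ = T_deep − (β/α)·ΔS = 2.9 − (7.5 × 10⁻⁴/2.3 × 10⁻⁴)·(+0.31) = 1.8891 °C.
Cooling required: 2.4 − (1.8891) = 0.5109 °C.

0.51 °C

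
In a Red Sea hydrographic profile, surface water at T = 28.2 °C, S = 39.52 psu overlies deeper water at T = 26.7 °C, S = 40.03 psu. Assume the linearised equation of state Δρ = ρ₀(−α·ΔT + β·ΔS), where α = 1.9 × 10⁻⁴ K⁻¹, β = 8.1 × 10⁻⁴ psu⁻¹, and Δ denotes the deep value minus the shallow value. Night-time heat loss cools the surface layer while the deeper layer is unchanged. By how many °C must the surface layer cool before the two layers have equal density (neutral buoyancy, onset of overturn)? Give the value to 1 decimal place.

Neutral buoyancy requires Δρ = 0, i.e. −α(T_deep − T_surf′) + β(S_deep − S_surf) = 0.
T_surf′ = T_deep − (β/α)·ΔS = 26.7 − (8.1 × 10⁻⁴/1.9 × 10⁻⁴)·(+0.51) = 24.526 °C.
Cooling required: 28.2 − (24.526) = 3.674 °C.

3.7 °C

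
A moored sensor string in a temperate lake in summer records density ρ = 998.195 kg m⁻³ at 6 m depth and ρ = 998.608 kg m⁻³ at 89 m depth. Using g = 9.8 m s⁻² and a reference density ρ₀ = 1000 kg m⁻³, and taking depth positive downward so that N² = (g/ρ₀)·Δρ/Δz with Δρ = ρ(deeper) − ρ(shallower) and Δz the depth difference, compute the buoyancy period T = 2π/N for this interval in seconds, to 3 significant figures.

Δρ = 998.608 − 998.195 = 0.413 kg m⁻³ over Δz = 89 − 6 = 83 m.
N² = (9.8/1000) × (0.413/83) = 4.8764 × 10⁻⁵ s⁻².
N = √(4.8764 × 10⁻⁵) = 6.9831 × 10⁻³ rad s⁻¹, so T = 2π/N = 899.77 s ≈ 900 s.

900 s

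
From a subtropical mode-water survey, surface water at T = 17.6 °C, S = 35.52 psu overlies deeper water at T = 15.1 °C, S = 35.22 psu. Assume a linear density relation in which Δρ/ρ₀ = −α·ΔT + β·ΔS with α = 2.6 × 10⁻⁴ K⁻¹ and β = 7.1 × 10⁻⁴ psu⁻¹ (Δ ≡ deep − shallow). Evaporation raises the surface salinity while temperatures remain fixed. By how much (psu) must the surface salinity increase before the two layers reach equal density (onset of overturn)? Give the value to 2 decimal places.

Neutral buoyancy requires −α(T_deep − T_surf) + β(S_deep − S_surf′) = 0.
S_surf′ = S_deep − (α/β)·ΔT = 35.22 − (2.6 × 10⁻⁴/7.1 × 10⁻⁴)·(-2.5) = 36.1355 psu.
Increase required: 36.1355 − 35.52 = 0.6155 psu.

0.62 psu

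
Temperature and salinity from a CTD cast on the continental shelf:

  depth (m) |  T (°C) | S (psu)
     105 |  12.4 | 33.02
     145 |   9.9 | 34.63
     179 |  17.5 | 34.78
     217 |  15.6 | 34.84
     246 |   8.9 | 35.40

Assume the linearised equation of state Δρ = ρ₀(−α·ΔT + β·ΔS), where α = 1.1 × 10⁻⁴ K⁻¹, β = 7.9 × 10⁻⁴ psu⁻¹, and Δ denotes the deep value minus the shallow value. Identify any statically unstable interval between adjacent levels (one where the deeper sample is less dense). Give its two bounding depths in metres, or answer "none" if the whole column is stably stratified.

Evaluate Δρ/ρ₀ = −αΔT + βΔS across each adjacent pair:
  105–145 m: −αΔT+βΔS = −(1.1 × 10⁻⁴)(-2.5)+(7.9 × 10⁻⁴)(+1.61) = 1.5 × 10⁻³ → stable
  145–179 m: −αΔT+βΔS = −(1.1 × 10⁻⁴)(+7.6)+(7.9 × 10⁻⁴)(+0.15) = -7.2 × 10⁻⁴ → UNSTABLE
  179–217 m: −αΔT+βΔS = −(1.1 × 10⁻⁴)(-1.9)+(7.9 × 10⁻⁴)(+0.06) = 2.6 × 10⁻⁴ → stable
  217–246 m: −αΔT+βΔS = −(1.1 × 10⁻⁴)(-6.7)+(7.9 × 10⁻⁴)(+0.56) = 1.2 × 10⁻³ → stable
The 145–179 m interval has Δρ < 0: lighter water underlies denser water.

145–179 m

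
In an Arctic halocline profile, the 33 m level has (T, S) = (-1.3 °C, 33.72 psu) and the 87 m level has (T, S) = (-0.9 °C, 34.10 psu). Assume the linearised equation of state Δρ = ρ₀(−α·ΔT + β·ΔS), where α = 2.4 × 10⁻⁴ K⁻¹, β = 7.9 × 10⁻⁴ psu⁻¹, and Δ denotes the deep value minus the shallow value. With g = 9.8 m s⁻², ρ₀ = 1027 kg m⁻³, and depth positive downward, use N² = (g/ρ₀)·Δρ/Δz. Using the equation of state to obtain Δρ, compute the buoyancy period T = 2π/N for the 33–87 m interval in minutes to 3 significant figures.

17.2 min

ΔT = +0.4 K, ΔS = +0.38 psu (deep − shallow).
Δρ/ρ₀ = −αΔT + βΔS = -9.60 × 10⁻⁵ + 3.002 × 10⁻⁴ = 2.042 × 10⁻⁴, so Δρ ≈ 0.2097 kg m⁻³.
N² = (g/ρ₀)·Δρ/Δz = g·(Δρ/ρ₀)/Δz = 9.8 × 2.042 × 10⁻⁴ / 54 = 3.7059 × 10⁻⁵ s⁻².
N = √(3.7059 × 10⁻⁵) = 6.0876 × 10⁻³ rad s⁻¹ → T = 2π/N = 1.0321 × 10³ s = 17.202 min ≈ 17.2 min.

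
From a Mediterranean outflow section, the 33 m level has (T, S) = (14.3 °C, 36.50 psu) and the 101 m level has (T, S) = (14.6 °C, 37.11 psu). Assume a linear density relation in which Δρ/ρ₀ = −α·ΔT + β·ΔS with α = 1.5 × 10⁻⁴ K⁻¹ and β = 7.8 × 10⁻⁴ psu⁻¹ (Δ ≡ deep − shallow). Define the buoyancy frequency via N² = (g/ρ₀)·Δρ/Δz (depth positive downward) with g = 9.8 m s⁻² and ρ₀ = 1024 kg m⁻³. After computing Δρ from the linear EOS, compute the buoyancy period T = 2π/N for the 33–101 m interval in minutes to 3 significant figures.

ΔT = +0.3 K, ΔS = +0.61 psu (deep − shallow).
Δρ/ρ₀ = −αΔT + βΔS = -4.50 × 10⁻⁵ + 4.758 × 10⁻⁴ = 4.308 × 10⁻⁴, so Δρ ≈ 0.4411 kg m⁻³.
N² = (g/ρ₀)·Δρ/Δz = g·(Δρ/ρ₀)/Δz = 9.8 × 4.308 × 10⁻⁴ / 68 = 6.2086 × 10⁻⁵ s⁻².
N = √(6.2086 × 10⁻⁵) = 7.8795 × 10⁻³ rad s⁻¹ → T = 2π/N = 797.41 s = 13.290 min ≈ 13.3 min.

13.3 min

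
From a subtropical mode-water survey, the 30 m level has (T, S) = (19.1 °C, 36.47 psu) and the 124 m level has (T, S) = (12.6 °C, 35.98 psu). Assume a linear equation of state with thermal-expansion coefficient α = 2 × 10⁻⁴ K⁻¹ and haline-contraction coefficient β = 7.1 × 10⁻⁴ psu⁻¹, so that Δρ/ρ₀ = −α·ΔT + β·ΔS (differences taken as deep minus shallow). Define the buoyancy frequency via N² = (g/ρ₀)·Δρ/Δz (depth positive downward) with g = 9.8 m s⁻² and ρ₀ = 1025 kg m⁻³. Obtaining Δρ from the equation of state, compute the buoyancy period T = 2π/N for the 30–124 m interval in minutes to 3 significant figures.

10.5 min

ΔT = -6.5 K, ΔS = -0.49 psu (deep − shallow).
Δρ/ρ₀ = −αΔT + βΔS = 1.30 × 10⁻³ − 3.479 × 10⁻⁴ = 9.521 × 10⁻⁴, so Δρ ≈ 0.9759 kg m⁻³.
N² = (g/ρ₀)·Δρ/Δz = g·(Δρ/ρ₀)/Δz = 9.8 × 9.521 × 10⁻⁴ / 94 = 9.9261 × 10⁻⁵ s⁻².
N = √(9.9261 × 10⁻⁵) = 9.9630 × 10⁻³ rad s⁻¹ → T = 2π/N = 630.65 s = 10.511 min ≈ 10.5 min.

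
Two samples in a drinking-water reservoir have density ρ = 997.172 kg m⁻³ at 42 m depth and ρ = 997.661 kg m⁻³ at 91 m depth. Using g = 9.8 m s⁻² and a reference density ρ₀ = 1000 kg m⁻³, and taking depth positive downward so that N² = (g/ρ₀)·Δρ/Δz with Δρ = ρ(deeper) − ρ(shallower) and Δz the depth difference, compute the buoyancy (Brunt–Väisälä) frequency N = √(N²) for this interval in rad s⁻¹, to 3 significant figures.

9.89 × 10⁻³ rad s⁻¹

Δρ = 997.661 − 997.172 = 0.489 kg m⁻³ over Δz = 91 − 42 = 49 m.
N² = (9.8/1000) × (0.489/49) = 9.7800 × 10⁻⁵ s⁻².
N = √(9.7800 × 10⁻⁵) = 9.8894 × 10⁻³ rad s⁻¹ ≈ 9.89 × 10⁻³ rad s⁻¹.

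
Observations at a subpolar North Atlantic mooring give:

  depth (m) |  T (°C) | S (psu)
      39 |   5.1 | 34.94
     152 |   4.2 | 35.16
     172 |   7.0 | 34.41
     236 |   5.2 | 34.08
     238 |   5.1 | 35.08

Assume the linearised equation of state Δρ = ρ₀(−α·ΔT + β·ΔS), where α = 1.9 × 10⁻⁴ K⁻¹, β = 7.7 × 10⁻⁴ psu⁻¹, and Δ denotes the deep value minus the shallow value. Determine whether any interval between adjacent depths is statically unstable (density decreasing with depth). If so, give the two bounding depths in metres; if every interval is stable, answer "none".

152–172 m

Evaluate Δρ/ρ₀ = −αΔT + βΔS across each adjacent pair:
  39–152 m: −αΔT+βΔS = −(1.9 × 10⁻⁴)(-0.9)+(7.7 × 10⁻⁴)(+0.22) = 3.4 × 10⁻⁴ → stable
  152–172 m: −αΔT+βΔS = −(1.9 × 10⁻⁴)(+2.8)+(7.7 × 10⁻⁴)(-0.75) = -1.1 × 10⁻³ → UNSTABLE
  172–236 m: −αΔT+βΔS = −(1.9 × 10⁻⁴)(-1.8)+(7.7 × 10⁻⁴)(-0.33) = 8.8 × 10⁻⁵ → stable
  236–238 m: −αΔT+βΔS = −(1.9 × 10⁻⁴)(-0.1)+(7.7 × 10⁻⁴)(+1.00) = 7.9 × 10⁻⁴ → stable
The 152–172 m interval has Δρ < 0: lighter water underlies denser water.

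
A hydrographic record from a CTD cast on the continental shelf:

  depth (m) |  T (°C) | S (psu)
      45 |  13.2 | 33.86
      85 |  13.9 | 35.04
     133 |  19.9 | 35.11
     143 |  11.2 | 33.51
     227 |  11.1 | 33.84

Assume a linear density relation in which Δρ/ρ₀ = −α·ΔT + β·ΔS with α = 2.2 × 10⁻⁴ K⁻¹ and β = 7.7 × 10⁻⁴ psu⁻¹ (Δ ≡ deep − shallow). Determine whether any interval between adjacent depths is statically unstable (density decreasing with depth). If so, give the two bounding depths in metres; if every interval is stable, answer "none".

85–133 m

Evaluate Δρ/ρ₀ = −αΔT + βΔS across each adjacent pair:
  45–85 m: −αΔT+βΔS = −(2.2 × 10⁻⁴)(+0.7)+(7.7 × 10⁻⁴)(+1.18) = 7.5 × 10⁻⁴ → stable
  85–133 m: −αΔT+βΔS = −(2.2 × 10⁻⁴)(+6.0)+(7.7 × 10⁻⁴)(+0.07) = -1.3 × 10⁻³ → UNSTABLE
  133–143 m: −αΔT+βΔS = −(2.2 × 10⁻⁴)(-8.7)+(7.7 × 10⁻⁴)(-1.60) = 6.8 × 10⁻⁴ → stable
  143–227 m: −αΔT+βΔS = −(2.2 × 10⁻⁴)(-0.1)+(7.7 × 10⁻⁴)(+0.33) = 2.8 × 10⁻⁴ → stable
The 85–133 m interval has Δρ < 0: lighter water underlies denser water.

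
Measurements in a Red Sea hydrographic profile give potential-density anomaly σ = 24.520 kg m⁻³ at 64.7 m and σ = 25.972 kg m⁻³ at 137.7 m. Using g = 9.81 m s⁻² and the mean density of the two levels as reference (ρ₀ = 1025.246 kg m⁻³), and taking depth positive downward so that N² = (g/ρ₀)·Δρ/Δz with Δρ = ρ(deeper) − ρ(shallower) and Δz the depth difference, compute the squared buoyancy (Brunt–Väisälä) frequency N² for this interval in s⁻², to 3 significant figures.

Δρ = 1025.972 − 1024.520 = 1.452 kg m⁻³ over Δz = 137.7 − 64.7 = 73 m.
N² = (9.81/1025.246) × (1.452/73) = 1.9032 × 10⁻⁴ s⁻² ≈ 1.90 × 10⁻⁴ s⁻².

1.90 × 10⁻⁴ s⁻²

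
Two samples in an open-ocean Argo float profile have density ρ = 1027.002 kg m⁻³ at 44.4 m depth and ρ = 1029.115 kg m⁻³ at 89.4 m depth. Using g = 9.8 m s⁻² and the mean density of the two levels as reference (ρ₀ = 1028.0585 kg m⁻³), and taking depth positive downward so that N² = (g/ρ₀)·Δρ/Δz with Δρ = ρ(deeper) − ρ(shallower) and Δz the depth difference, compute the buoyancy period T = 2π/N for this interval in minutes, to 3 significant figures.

Δρ = 1029.115 − 1027.002 = 2.113 kg m⁻³ over Δz = 89.4 − 44.4 = 45 m.
N² = (9.8/1028.0585) × (2.113/45) = 4.4761 × 10⁻⁴ s⁻².
N = √(4.4761 × 10⁻⁴) = 0.021157 rad s⁻¹, so T = 2π/N = 296.98 s = 4.9497 min ≈ 4.95 min.
N² > 0, so the interval is statically stable.

4.95 min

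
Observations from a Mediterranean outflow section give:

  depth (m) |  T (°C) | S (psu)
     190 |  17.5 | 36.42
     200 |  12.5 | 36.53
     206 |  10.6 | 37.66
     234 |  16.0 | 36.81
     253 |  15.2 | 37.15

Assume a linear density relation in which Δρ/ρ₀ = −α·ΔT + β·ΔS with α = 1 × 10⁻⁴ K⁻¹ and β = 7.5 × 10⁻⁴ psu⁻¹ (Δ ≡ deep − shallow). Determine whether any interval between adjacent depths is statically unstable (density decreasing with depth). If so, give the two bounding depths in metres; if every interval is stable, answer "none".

Evaluate Δρ/ρ₀ = −αΔT + βΔS across each adjacent pair:
  190–200 m: −αΔT+βΔS = −(1 × 10⁻⁴)(-5.0)+(7.5 × 10⁻⁴)(+0.11) = 5.8 × 10⁻⁴ → stable
  200–206 m: −αΔT+βΔS = −(1 × 10⁻⁴)(-1.9)+(7.5 × 10⁻⁴)(+1.13) = 1.0 × 10⁻³ → stable
  206–234 m: −αΔT+βΔS = −(1 × 10⁻⁴)(+5.4)+(7.5 × 10⁻⁴)(-0.85) = -1.2 × 10⁻³ → UNSTABLE
  234–253 m: −αΔT+βΔS = −(1 × 10⁻⁴)(-0.8)+(7.5 × 10⁻⁴)(+0.34) = 3.4 × 10⁻⁴ → stable
The 206–234 m interval has Δρ < 0: lighter water underlies denser water.

206–234 m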